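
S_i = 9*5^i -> [9, 45, 225, 1125, 5625]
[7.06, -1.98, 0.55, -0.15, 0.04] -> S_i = 7.06*(-0.28)^i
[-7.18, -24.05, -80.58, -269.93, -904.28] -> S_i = -7.18*3.35^i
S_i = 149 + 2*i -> [149, 151, 153, 155, 157]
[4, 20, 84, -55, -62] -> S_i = Random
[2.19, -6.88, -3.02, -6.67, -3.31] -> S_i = Random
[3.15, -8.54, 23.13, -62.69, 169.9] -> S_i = 3.15*(-2.71)^i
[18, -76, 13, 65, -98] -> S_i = Random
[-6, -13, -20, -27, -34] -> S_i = -6 + -7*i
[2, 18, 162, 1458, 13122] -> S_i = 2*9^i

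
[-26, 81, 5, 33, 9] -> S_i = Random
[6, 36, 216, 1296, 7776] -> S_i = 6*6^i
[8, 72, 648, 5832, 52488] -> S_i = 8*9^i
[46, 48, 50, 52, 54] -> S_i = 46 + 2*i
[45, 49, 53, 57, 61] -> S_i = 45 + 4*i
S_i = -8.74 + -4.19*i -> [-8.74, -12.93, -17.12, -21.31, -25.5]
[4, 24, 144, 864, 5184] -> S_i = 4*6^i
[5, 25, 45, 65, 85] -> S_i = 5 + 20*i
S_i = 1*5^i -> [1, 5, 25, 125, 625]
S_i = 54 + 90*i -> [54, 144, 234, 324, 414]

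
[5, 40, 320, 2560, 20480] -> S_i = 5*8^i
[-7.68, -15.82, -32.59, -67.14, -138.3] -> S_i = -7.68*2.06^i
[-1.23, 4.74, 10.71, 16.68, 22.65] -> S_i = -1.23 + 5.97*i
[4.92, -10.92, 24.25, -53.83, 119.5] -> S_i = 4.92*(-2.22)^i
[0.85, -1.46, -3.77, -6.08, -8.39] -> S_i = 0.85 + -2.31*i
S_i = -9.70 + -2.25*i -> [-9.7, -11.95, -14.2, -16.45, -18.7]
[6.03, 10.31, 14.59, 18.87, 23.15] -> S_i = 6.03 + 4.28*i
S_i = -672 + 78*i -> [-672, -594, -516, -438, -360]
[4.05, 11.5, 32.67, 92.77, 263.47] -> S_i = 4.05*2.84^i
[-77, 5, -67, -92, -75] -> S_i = Random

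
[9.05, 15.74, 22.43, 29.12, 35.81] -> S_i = 9.05 + 6.69*i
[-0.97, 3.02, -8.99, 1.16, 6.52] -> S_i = Random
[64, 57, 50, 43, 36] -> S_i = 64 + -7*i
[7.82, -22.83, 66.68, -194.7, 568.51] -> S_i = 7.82*(-2.92)^i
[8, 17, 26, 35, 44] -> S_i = 8 + 9*i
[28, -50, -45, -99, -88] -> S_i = Random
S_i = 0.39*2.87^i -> [0.39, 1.12, 3.21, 9.22, 26.46]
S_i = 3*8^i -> [3, 24, 192, 1536, 12288]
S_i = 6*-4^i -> [6, -24, 96, -384, 1536]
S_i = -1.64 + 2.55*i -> [-1.64, 0.91, 3.46, 6.01, 8.56]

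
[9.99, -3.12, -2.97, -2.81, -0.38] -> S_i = Random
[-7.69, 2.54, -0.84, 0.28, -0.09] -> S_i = -7.69*(-0.33)^i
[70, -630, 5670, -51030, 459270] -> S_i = 70*-9^i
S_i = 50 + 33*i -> [50, 83, 116, 149, 182]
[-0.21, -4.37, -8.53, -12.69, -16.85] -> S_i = -0.21 + -4.16*i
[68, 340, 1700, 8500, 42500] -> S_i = 68*5^i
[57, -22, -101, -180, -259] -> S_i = 57 + -79*i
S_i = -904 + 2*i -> [-904, -902, -900, -898, -896]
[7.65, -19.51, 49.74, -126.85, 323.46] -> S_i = 7.65*(-2.55)^i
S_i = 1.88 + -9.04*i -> [1.88, -7.16, -16.2, -25.24, -34.28]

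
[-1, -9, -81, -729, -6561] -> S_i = -1*9^i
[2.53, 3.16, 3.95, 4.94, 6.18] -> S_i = 2.53*1.25^i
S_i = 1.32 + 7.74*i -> [1.32, 9.06, 16.8, 24.54, 32.28]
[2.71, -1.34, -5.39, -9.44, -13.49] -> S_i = 2.71 + -4.05*i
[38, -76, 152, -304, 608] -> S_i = 38*-2^i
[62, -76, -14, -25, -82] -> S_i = Random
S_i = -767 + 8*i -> [-767, -759, -751, -743, -735]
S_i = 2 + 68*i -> [2, 70, 138, 206, 274]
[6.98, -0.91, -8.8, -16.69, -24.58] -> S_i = 6.98 + -7.89*i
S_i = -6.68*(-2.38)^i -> [-6.68, 15.9, -37.84, 90.05, -214.33]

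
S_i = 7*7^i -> [7, 49, 343, 2401, 16807]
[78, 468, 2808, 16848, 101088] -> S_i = 78*6^i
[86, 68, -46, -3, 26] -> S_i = Random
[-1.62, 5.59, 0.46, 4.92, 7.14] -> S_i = Random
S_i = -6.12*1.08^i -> [-6.12, -6.61, -7.14, -7.71, -8.33]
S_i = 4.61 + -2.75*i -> [4.61, 1.86, -0.89, -3.64, -6.39]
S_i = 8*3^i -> [8, 24, 72, 216, 648]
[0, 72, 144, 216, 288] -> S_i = 0 + 72*i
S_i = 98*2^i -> [98, 196, 392, 784, 1568]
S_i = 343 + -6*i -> [343, 337, 331, 325, 319]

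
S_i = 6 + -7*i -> [6, -1, -8, -15, -22]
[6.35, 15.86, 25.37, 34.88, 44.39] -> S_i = 6.35 + 9.51*i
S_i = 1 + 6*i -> [1, 7, 13, 19, 25]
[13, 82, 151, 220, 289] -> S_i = 13 + 69*i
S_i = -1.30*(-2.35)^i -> [-1.3, 3.06, -7.18, 16.87, -39.65]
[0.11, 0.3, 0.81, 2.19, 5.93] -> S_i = 0.11*2.71^i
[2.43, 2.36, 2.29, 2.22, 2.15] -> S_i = 2.43*0.97^i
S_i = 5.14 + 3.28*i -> [5.14, 8.42, 11.7, 14.98, 18.26]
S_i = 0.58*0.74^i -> [0.58, 0.43, 0.32, 0.24, 0.17]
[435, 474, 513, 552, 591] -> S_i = 435 + 39*i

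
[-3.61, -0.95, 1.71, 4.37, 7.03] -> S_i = -3.61 + 2.66*i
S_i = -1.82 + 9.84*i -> [-1.82, 8.02, 17.86, 27.7, 37.54]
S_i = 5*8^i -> [5, 40, 320, 2560, 20480]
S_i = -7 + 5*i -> [-7, -2, 3, 8, 13]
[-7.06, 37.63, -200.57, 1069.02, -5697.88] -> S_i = -7.06*(-5.33)^i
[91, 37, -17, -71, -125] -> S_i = 91 + -54*i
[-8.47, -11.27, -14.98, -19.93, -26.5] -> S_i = -8.47*1.33^i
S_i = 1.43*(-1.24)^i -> [1.43, -1.77, 2.2, -2.73, 3.38]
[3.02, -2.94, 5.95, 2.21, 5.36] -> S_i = Random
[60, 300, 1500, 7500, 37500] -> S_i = 60*5^i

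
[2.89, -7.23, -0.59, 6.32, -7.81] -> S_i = Random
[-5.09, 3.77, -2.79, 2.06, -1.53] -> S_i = -5.09*(-0.74)^i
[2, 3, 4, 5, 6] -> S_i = 2 + 1*i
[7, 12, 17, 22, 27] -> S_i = 7 + 5*i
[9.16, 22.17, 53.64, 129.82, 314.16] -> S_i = 9.16*2.42^i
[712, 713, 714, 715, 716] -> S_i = 712 + 1*i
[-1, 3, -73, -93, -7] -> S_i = Random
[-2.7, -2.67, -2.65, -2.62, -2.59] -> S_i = -2.70*0.99^i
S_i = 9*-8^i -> [9, -72, 576, -4608, 36864]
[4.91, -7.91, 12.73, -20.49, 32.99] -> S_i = 4.91*(-1.61)^i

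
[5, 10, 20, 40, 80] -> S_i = 5*2^i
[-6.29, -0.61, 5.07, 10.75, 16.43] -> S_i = -6.29 + 5.68*i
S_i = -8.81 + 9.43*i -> [-8.81, 0.62, 10.05, 19.48, 28.91]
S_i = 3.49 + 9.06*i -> [3.49, 12.55, 21.61, 30.67, 39.73]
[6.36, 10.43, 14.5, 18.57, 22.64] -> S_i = 6.36 + 4.07*i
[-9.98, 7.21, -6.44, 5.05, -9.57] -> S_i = Random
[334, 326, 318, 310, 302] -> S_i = 334 + -8*i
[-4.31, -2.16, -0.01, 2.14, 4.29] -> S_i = -4.31 + 2.15*i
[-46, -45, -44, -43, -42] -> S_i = -46 + 1*i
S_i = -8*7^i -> [-8, -56, -392, -2744, -19208]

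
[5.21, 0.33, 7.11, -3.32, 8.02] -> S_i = Random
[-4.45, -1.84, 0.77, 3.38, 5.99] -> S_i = -4.45 + 2.61*i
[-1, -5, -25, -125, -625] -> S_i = -1*5^i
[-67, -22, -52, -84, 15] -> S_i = Random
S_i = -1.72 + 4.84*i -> [-1.72, 3.12, 7.96, 12.8, 17.64]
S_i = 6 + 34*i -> [6, 40, 74, 108, 142]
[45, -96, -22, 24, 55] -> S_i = Random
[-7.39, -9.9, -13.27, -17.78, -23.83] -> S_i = -7.39*1.34^i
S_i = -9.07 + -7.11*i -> [-9.07, -16.18, -23.29, -30.4, -37.51]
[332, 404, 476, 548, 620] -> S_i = 332 + 72*i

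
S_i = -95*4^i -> [-95, -380, -1520, -6080, -24320]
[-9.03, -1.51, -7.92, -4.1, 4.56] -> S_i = Random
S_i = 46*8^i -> [46, 368, 2944, 23552, 188416]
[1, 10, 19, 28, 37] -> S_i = 1 + 9*i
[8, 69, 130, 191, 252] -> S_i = 8 + 61*i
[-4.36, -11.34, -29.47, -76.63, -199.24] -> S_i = -4.36*2.60^i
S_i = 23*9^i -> [23, 207, 1863, 16767, 150903]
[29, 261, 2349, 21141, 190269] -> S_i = 29*9^i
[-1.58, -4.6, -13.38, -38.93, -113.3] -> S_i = -1.58*2.91^i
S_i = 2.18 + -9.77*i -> [2.18, -7.59, -17.36, -27.13, -36.9]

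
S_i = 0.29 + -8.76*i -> [0.29, -8.47, -17.23, -25.99, -34.75]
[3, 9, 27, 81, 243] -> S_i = 3*3^i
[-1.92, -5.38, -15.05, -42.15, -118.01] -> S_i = -1.92*2.80^i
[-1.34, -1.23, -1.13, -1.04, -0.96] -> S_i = -1.34*0.92^i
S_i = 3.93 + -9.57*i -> [3.93, -5.64, -15.21, -24.78, -34.35]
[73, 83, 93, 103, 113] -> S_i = 73 + 10*i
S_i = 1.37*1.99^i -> [1.37, 2.73, 5.43, 10.8, 21.48]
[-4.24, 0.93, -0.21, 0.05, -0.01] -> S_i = -4.24*(-0.22)^i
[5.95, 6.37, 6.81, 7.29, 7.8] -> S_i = 5.95*1.07^i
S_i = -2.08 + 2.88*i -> [-2.08, 0.8, 3.68, 6.56, 9.44]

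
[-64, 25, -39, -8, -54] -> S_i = Random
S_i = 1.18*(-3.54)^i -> [1.18, -4.18, 14.79, -52.35, 185.31]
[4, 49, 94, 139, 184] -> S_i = 4 + 45*i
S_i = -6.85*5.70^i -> [-6.85, -39.04, -222.56, -1268.57, -7230.86]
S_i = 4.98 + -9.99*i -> [4.98, -5.01, -15.0, -24.99, -34.98]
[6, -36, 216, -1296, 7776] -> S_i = 6*-6^i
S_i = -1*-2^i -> [-1, 2, -4, 8, -16]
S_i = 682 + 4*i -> [682, 686, 690, 694, 698]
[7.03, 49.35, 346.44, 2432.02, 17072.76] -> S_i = 7.03*7.02^i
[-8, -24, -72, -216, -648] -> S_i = -8*3^i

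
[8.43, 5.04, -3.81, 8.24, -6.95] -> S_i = Random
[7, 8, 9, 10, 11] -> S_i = 7 + 1*i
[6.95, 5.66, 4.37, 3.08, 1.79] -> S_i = 6.95 + -1.29*i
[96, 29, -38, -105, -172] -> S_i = 96 + -67*i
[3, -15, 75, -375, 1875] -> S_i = 3*-5^i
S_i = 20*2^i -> [20, 40, 80, 160, 320]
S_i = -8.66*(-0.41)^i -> [-8.66, 3.55, -1.46, 0.6, -0.24]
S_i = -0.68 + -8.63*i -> [-0.68, -9.31, -17.94, -26.57, -35.2]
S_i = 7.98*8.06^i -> [7.98, 64.32, 518.41, 4178.38, 33677.75]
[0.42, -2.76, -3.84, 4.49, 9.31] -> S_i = Random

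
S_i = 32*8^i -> [32, 256, 2048, 16384, 131072]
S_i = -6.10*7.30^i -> [-6.1, -44.53, -325.07, -2373.0, -17322.93]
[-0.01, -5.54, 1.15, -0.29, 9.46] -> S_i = Random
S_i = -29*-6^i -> [-29, 174, -1044, 6264, -37584]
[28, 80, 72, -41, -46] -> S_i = Random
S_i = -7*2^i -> [-7, -14, -28, -56, -112]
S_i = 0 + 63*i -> [0, 63, 126, 189, 252]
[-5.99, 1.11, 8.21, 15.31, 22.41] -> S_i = -5.99 + 7.10*i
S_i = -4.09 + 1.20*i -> [-4.09, -2.89, -1.69, -0.49, 0.71]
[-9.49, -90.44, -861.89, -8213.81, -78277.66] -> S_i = -9.49*9.53^i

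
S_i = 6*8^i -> [6, 48, 384, 3072, 24576]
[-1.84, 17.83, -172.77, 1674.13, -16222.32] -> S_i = -1.84*(-9.69)^i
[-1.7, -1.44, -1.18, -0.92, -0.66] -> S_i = -1.70 + 0.26*i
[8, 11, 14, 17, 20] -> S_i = 8 + 3*i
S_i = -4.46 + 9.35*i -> [-4.46, 4.89, 14.24, 23.59, 32.94]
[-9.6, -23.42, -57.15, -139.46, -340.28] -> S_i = -9.60*2.44^i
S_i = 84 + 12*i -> [84, 96, 108, 120, 132]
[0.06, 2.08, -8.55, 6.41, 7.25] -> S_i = Random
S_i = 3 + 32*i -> [3, 35, 67, 99, 131]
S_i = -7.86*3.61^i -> [-7.86, -28.37, -102.43, -369.78, -1334.91]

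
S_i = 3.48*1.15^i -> [3.48, 4.0, 4.6, 5.29, 6.09]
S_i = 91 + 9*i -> [91, 100, 109, 118, 127]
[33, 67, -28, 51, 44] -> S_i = Random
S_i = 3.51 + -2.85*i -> [3.51, 0.66, -2.19, -5.04, -7.89]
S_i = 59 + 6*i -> [59, 65, 71, 77, 83]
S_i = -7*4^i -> [-7, -28, -112, -448, -1792]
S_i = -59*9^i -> [-59, -531, -4779, -43011, -387099]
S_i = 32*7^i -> [32, 224, 1568, 10976, 76832]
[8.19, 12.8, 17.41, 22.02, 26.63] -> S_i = 8.19 + 4.61*i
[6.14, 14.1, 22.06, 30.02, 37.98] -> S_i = 6.14 + 7.96*i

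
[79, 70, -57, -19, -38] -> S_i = Random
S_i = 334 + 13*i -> [334, 347, 360, 373, 386]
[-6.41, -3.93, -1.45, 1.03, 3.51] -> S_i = -6.41 + 2.48*i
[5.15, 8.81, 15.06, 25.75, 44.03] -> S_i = 5.15*1.71^i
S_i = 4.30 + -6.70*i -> [4.3, -2.4, -9.1, -15.8, -22.5]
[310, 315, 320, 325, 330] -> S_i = 310 + 5*i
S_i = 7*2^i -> [7, 14, 28, 56, 112]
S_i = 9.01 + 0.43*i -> [9.01, 9.44, 9.87, 10.3, 10.73]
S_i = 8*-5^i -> [8, -40, 200, -1000, 5000]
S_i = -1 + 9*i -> [-1, 8, 17, 26, 35]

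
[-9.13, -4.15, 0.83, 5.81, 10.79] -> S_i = -9.13 + 4.98*i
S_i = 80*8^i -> [80, 640, 5120, 40960, 327680]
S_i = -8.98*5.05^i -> [-8.98, -45.35, -229.01, -1156.51, -5840.39]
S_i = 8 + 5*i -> [8, 13, 18, 23, 28]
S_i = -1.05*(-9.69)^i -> [-1.05, 10.17, -98.59, 955.35, -9257.3]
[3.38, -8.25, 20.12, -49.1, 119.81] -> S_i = 3.38*(-2.44)^i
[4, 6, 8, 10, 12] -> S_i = 4 + 2*i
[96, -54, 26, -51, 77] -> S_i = Random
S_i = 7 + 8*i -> [7, 15, 23, 31, 39]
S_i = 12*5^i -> [12, 60, 300, 1500, 7500]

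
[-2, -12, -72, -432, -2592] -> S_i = -2*6^i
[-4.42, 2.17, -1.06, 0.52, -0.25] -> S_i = -4.42*(-0.49)^i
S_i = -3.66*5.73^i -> [-3.66, -20.97, -120.17, -688.57, -3945.48]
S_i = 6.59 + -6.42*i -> [6.59, 0.17, -6.25, -12.67, -19.09]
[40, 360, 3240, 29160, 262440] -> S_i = 40*9^i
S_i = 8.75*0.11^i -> [8.75, 0.96, 0.11, 0.01, 0.0]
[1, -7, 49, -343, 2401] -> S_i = 1*-7^i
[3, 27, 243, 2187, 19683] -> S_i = 3*9^i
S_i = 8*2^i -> [8, 16, 32, 64, 128]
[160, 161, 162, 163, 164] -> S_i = 160 + 1*i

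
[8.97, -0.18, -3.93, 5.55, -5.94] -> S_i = Random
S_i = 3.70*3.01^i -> [3.7, 11.14, 33.52, 100.9, 303.72]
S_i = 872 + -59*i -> [872, 813, 754, 695, 636]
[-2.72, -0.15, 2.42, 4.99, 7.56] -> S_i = -2.72 + 2.57*i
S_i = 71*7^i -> [71, 497, 3479, 24353, 170471]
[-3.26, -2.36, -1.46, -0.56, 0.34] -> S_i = -3.26 + 0.90*i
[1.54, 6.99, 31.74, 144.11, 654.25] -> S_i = 1.54*4.54^i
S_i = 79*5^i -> [79, 395, 1975, 9875, 49375]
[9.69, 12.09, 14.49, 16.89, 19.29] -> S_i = 9.69 + 2.40*i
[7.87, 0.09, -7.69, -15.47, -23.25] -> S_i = 7.87 + -7.78*i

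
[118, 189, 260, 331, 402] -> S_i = 118 + 71*i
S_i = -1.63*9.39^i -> [-1.63, -15.31, -143.72, -1349.54, -12672.14]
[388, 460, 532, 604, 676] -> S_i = 388 + 72*i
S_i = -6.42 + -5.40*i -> [-6.42, -11.82, -17.22, -22.62, -28.02]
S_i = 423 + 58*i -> [423, 481, 539, 597, 655]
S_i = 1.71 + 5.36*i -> [1.71, 7.07, 12.43, 17.79, 23.15]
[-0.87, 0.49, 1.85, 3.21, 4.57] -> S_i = -0.87 + 1.36*i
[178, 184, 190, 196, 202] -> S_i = 178 + 6*i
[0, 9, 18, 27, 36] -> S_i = 0 + 9*i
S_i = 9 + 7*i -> [9, 16, 23, 30, 37]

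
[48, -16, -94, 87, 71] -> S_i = Random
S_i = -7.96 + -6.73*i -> [-7.96, -14.69, -21.42, -28.15, -34.88]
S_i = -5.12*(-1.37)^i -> [-5.12, 7.01, -9.61, 13.17, -18.04]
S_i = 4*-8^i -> [4, -32, 256, -2048, 16384]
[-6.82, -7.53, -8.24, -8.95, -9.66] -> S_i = -6.82 + -0.71*i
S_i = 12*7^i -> [12, 84, 588, 4116, 28812]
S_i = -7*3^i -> [-7, -21, -63, -189, -567]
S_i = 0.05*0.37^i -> [0.05, 0.02, 0.01, 0.0, 0.0]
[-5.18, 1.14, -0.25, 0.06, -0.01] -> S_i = -5.18*(-0.22)^i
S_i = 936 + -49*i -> [936, 887, 838, 789, 740]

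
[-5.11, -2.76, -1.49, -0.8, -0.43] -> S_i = -5.11*0.54^i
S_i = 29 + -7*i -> [29, 22, 15, 8, 1]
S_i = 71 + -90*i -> [71, -19, -109, -199, -289]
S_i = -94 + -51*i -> [-94, -145, -196, -247, -298]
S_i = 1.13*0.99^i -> [1.13, 1.12, 1.11, 1.1, 1.09]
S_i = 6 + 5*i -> [6, 11, 16, 21, 26]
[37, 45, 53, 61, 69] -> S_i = 37 + 8*i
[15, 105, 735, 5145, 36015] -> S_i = 15*7^i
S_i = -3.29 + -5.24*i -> [-3.29, -8.53, -13.77, -19.01, -24.25]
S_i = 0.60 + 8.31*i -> [0.6, 8.91, 17.22, 25.53, 33.84]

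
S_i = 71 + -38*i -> [71, 33, -5, -43, -81]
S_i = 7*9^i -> [7, 63, 567, 5103, 45927]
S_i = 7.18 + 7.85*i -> [7.18, 15.03, 22.88, 30.73, 38.58]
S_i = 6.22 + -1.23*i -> [6.22, 4.99, 3.76, 2.53, 1.3]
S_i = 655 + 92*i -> [655, 747, 839, 931, 1023]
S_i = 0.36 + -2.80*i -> [0.36, -2.44, -5.24, -8.04, -10.84]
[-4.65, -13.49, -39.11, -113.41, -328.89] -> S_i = -4.65*2.90^i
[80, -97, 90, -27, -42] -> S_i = Random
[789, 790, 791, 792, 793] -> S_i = 789 + 1*i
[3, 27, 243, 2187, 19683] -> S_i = 3*9^i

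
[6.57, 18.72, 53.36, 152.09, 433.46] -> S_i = 6.57*2.85^i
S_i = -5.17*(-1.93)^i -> [-5.17, 9.98, -19.26, 37.17, -71.73]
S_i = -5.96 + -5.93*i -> [-5.96, -11.89, -17.82, -23.75, -29.68]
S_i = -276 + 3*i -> [-276, -273, -270, -267, -264]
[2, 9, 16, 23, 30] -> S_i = 2 + 7*i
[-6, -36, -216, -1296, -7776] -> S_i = -6*6^i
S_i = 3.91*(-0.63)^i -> [3.91, -2.46, 1.55, -0.98, 0.62]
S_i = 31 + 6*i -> [31, 37, 43, 49, 55]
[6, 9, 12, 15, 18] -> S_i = 6 + 3*i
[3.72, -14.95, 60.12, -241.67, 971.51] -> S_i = 3.72*(-4.02)^i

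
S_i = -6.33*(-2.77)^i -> [-6.33, 17.53, -48.57, 134.54, -372.67]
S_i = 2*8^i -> [2, 16, 128, 1024, 8192]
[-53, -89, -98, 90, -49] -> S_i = Random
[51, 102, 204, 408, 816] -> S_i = 51*2^i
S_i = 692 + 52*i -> [692, 744, 796, 848, 900]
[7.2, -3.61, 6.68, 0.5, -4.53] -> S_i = Random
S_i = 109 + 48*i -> [109, 157, 205, 253, 301]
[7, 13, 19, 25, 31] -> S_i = 7 + 6*i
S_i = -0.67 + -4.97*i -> [-0.67, -5.64, -10.61, -15.58, -20.55]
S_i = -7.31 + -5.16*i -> [-7.31, -12.47, -17.63, -22.79, -27.95]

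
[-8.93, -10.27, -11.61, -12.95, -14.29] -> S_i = -8.93 + -1.34*i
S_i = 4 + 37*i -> [4, 41, 78, 115, 152]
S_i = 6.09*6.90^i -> [6.09, 42.02, 289.94, 2000.62, 13804.28]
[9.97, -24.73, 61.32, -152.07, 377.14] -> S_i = 9.97*(-2.48)^i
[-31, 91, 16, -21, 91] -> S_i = Random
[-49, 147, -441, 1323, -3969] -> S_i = -49*-3^i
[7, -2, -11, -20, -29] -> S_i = 7 + -9*i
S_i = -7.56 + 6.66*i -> [-7.56, -0.9, 5.76, 12.42, 19.08]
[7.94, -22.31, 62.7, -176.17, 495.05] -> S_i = 7.94*(-2.81)^i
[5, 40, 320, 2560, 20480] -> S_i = 5*8^i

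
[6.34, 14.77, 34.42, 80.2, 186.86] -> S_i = 6.34*2.33^i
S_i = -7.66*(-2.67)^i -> [-7.66, 20.45, -54.61, 145.8, -389.29]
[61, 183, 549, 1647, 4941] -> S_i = 61*3^i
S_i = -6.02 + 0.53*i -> [-6.02, -5.49, -4.96, -4.43, -3.9]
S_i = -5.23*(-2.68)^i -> [-5.23, 14.02, -37.56, 100.67, -269.8]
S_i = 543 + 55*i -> [543, 598, 653, 708, 763]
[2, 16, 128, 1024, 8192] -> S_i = 2*8^i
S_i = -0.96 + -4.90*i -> [-0.96, -5.86, -10.76, -15.66, -20.56]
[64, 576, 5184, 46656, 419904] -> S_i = 64*9^i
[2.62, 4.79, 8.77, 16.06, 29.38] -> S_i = 2.62*1.83^i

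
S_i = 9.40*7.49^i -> [9.4, 70.41, 527.34, 3949.78, 29583.88]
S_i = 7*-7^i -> [7, -49, 343, -2401, 16807]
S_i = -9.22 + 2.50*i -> [-9.22, -6.72, -4.22, -1.72, 0.78]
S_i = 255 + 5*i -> [255, 260, 265, 270, 275]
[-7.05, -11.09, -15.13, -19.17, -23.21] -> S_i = -7.05 + -4.04*i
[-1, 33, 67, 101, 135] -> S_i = -1 + 34*i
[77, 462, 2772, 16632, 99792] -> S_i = 77*6^i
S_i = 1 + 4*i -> [1, 5, 9, 13, 17]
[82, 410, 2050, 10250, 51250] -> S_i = 82*5^i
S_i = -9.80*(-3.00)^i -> [-9.8, 29.4, -88.2, 264.6, -793.8]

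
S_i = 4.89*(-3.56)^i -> [4.89, -17.41, 61.97, -220.63, 785.43]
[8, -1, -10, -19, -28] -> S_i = 8 + -9*i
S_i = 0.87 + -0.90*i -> [0.87, -0.03, -0.93, -1.83, -2.73]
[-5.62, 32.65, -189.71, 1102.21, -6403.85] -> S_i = -5.62*(-5.81)^i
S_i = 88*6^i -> [88, 528, 3168, 19008, 114048]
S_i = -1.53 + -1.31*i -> [-1.53, -2.84, -4.15, -5.46, -6.77]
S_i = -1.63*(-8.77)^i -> [-1.63, 14.3, -125.37, 1099.48, -9642.42]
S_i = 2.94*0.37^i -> [2.94, 1.09, 0.4, 0.15, 0.06]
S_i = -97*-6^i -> [-97, 582, -3492, 20952, -125712]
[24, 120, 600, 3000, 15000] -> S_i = 24*5^i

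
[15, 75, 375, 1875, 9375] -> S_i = 15*5^i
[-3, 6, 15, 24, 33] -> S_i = -3 + 9*i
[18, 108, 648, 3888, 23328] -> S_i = 18*6^i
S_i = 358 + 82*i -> [358, 440, 522, 604, 686]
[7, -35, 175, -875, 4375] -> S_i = 7*-5^i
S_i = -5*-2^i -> [-5, 10, -20, 40, -80]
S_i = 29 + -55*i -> [29, -26, -81, -136, -191]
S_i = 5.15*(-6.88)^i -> [5.15, -35.43, 243.77, -1677.15, 11538.81]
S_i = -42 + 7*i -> [-42, -35, -28, -21, -14]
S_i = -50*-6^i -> [-50, 300, -1800, 10800, -64800]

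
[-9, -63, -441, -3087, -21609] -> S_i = -9*7^i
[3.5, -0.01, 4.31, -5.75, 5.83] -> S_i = Random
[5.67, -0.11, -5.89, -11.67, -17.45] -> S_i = 5.67 + -5.78*i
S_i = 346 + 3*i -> [346, 349, 352, 355, 358]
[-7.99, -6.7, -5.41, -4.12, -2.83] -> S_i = -7.99 + 1.29*i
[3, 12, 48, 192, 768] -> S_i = 3*4^i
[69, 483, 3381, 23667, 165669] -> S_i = 69*7^i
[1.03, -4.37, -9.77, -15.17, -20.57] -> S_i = 1.03 + -5.40*i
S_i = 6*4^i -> [6, 24, 96, 384, 1536]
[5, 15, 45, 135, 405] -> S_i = 5*3^i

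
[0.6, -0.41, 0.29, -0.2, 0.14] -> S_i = 0.60*(-0.69)^i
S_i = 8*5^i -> [8, 40, 200, 1000, 5000]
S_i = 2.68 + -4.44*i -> [2.68, -1.76, -6.2, -10.64, -15.08]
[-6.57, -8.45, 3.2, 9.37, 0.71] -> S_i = Random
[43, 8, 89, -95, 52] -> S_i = Random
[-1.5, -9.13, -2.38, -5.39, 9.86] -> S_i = Random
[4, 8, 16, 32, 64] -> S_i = 4*2^i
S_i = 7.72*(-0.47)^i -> [7.72, -3.63, 1.71, -0.8, 0.38]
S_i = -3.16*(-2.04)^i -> [-3.16, 6.45, -13.15, 26.83, -54.73]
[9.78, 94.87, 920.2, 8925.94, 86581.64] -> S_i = 9.78*9.70^i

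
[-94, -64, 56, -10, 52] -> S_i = Random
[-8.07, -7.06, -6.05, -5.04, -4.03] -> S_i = -8.07 + 1.01*i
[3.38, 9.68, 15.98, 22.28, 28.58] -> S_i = 3.38 + 6.30*i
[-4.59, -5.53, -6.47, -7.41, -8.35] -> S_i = -4.59 + -0.94*i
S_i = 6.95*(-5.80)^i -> [6.95, -40.31, 233.8, -1356.03, 7864.96]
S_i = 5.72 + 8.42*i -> [5.72, 14.14, 22.56, 30.98, 39.4]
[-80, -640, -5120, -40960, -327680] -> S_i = -80*8^i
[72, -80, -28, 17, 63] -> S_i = Random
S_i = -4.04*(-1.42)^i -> [-4.04, 5.74, -8.15, 11.57, -16.43]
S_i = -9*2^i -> [-9, -18, -36, -72, -144]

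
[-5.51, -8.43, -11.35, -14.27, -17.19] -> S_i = -5.51 + -2.92*i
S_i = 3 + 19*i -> [3, 22, 41, 60, 79]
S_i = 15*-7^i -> [15, -105, 735, -5145, 36015]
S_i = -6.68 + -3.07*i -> [-6.68, -9.75, -12.82, -15.89, -18.96]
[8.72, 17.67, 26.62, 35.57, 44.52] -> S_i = 8.72 + 8.95*i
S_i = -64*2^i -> [-64, -128, -256, -512, -1024]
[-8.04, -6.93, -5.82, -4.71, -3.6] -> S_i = -8.04 + 1.11*i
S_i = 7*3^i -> [7, 21, 63, 189, 567]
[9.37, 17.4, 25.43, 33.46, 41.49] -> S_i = 9.37 + 8.03*i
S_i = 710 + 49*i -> [710, 759, 808, 857, 906]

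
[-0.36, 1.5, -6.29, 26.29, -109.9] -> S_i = -0.36*(-4.18)^i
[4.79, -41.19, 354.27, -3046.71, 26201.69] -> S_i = 4.79*(-8.60)^i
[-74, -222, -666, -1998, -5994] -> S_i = -74*3^i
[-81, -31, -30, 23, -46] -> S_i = Random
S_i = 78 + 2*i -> [78, 80, 82, 84, 86]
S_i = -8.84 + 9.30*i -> [-8.84, 0.46, 9.76, 19.06, 28.36]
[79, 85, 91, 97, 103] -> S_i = 79 + 6*i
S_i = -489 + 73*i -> [-489, -416, -343, -270, -197]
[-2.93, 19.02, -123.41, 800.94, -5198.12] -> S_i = -2.93*(-6.49)^i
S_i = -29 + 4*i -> [-29, -25, -21, -17, -13]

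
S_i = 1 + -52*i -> [1, -51, -103, -155, -207]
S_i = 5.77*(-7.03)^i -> [5.77, -40.56, 285.16, -2004.66, 14092.79]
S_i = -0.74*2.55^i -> [-0.74, -1.89, -4.81, -12.27, -31.29]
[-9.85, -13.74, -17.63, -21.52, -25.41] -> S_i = -9.85 + -3.89*i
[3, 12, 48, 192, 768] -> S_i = 3*4^i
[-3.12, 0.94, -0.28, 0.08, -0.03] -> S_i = -3.12*(-0.30)^i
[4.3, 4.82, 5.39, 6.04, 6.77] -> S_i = 4.30*1.12^i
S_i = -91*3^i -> [-91, -273, -819, -2457, -7371]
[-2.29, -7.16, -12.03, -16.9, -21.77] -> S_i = -2.29 + -4.87*i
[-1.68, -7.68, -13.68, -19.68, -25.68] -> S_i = -1.68 + -6.00*i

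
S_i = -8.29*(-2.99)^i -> [-8.29, 24.79, -74.11, 221.6, -662.58]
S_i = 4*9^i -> [4, 36, 324, 2916, 26244]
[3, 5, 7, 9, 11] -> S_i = 3 + 2*i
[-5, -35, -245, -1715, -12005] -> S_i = -5*7^i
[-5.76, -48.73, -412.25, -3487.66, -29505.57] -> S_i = -5.76*8.46^i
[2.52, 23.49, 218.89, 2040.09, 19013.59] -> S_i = 2.52*9.32^i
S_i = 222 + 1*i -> [222, 223, 224, 225, 226]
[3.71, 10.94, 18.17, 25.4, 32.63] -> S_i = 3.71 + 7.23*i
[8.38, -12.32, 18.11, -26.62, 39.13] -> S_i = 8.38*(-1.47)^i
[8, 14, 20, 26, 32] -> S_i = 8 + 6*i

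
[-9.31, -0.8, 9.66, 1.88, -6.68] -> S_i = Random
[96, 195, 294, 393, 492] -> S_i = 96 + 99*i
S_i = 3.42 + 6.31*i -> [3.42, 9.73, 16.04, 22.35, 28.66]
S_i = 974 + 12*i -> [974, 986, 998, 1010, 1022]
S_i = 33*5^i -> [33, 165, 825, 4125, 20625]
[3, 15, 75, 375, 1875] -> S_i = 3*5^i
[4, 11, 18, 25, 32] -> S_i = 4 + 7*i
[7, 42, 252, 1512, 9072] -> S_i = 7*6^i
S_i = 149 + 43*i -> [149, 192, 235, 278, 321]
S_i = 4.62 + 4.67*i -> [4.62, 9.29, 13.96, 18.63, 23.3]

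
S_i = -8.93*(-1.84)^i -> [-8.93, 16.43, -30.23, 55.63, -102.36]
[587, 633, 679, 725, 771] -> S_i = 587 + 46*i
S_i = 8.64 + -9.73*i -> [8.64, -1.09, -10.82, -20.55, -30.28]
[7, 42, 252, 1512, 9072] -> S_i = 7*6^i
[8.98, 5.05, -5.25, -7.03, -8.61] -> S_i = Random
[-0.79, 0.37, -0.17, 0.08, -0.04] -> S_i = -0.79*(-0.47)^i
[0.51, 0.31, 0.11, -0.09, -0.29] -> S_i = 0.51 + -0.20*i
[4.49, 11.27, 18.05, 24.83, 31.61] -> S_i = 4.49 + 6.78*i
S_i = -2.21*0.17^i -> [-2.21, -0.38, -0.06, -0.01, -0.0]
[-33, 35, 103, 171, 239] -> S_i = -33 + 68*i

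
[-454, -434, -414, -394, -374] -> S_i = -454 + 20*i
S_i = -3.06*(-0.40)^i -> [-3.06, 1.22, -0.49, 0.2, -0.08]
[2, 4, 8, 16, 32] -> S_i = 2*2^i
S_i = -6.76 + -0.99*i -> [-6.76, -7.75, -8.74, -9.73, -10.72]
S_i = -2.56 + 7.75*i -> [-2.56, 5.19, 12.94, 20.69, 28.44]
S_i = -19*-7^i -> [-19, 133, -931, 6517, -45619]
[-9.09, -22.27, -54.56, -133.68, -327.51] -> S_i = -9.09*2.45^i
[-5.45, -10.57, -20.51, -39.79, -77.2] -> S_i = -5.45*1.94^i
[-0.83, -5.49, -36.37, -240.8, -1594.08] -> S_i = -0.83*6.62^i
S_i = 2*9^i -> [2, 18, 162, 1458, 13122]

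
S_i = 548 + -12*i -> [548, 536, 524, 512, 500]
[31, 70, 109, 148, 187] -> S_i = 31 + 39*i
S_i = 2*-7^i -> [2, -14, 98, -686, 4802]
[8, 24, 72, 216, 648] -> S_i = 8*3^i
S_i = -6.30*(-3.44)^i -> [-6.3, 21.67, -74.55, 256.46, -882.21]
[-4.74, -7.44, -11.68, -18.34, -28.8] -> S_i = -4.74*1.57^i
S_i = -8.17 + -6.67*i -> [-8.17, -14.84, -21.51, -28.18, -34.85]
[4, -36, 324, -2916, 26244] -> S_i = 4*-9^i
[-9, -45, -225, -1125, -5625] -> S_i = -9*5^i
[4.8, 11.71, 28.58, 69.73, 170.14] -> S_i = 4.80*2.44^i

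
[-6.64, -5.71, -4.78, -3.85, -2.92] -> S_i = -6.64 + 0.93*i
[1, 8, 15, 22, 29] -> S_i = 1 + 7*i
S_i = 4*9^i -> [4, 36, 324, 2916, 26244]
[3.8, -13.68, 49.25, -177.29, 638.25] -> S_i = 3.80*(-3.60)^i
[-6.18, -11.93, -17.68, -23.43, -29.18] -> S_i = -6.18 + -5.75*i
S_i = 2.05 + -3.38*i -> [2.05, -1.33, -4.71, -8.09, -11.47]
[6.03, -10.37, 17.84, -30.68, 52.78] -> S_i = 6.03*(-1.72)^i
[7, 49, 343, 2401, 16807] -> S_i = 7*7^i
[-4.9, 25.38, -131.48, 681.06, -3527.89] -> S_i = -4.90*(-5.18)^i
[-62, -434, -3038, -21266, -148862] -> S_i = -62*7^i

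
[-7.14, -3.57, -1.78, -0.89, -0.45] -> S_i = -7.14*0.50^i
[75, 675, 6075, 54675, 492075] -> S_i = 75*9^i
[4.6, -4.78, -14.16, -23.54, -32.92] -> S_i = 4.60 + -9.38*i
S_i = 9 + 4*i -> [9, 13, 17, 21, 25]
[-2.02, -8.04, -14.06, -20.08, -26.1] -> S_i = -2.02 + -6.02*i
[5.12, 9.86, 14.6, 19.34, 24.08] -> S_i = 5.12 + 4.74*i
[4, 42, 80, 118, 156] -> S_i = 4 + 38*i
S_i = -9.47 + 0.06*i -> [-9.47, -9.41, -9.35, -9.29, -9.23]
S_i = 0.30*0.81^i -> [0.3, 0.24, 0.2, 0.16, 0.13]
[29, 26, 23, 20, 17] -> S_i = 29 + -3*i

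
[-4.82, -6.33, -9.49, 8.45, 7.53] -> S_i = Random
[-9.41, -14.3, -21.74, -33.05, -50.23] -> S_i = -9.41*1.52^i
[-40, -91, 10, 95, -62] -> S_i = Random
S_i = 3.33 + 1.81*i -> [3.33, 5.14, 6.95, 8.76, 10.57]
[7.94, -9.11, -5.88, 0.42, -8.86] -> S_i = Random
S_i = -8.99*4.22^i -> [-8.99, -37.94, -160.1, -675.61, -2851.08]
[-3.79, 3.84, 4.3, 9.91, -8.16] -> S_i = Random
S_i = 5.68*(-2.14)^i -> [5.68, -12.16, 26.01, -55.67, 119.13]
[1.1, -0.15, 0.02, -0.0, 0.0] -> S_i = 1.10*(-0.14)^i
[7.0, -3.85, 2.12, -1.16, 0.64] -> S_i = 7.00*(-0.55)^i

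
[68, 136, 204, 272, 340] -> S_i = 68 + 68*i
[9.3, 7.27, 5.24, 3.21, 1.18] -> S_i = 9.30 + -2.03*i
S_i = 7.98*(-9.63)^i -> [7.98, -76.85, 740.04, -7126.59, 68629.06]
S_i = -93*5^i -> [-93, -465, -2325, -11625, -58125]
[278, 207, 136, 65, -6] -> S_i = 278 + -71*i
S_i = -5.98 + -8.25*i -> [-5.98, -14.23, -22.48, -30.73, -38.98]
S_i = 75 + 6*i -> [75, 81, 87, 93, 99]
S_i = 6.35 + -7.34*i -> [6.35, -0.99, -8.33, -15.67, -23.01]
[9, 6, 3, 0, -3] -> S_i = 9 + -3*i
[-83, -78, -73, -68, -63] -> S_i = -83 + 5*i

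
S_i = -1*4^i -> [-1, -4, -16, -64, -256]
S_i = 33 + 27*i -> [33, 60, 87, 114, 141]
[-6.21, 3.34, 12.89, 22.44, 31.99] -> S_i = -6.21 + 9.55*i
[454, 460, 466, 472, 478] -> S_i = 454 + 6*i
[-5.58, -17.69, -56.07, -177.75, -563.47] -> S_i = -5.58*3.17^i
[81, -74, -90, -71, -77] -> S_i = Random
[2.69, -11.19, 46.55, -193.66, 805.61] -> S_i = 2.69*(-4.16)^i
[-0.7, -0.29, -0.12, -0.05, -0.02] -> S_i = -0.70*0.42^i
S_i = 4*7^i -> [4, 28, 196, 1372, 9604]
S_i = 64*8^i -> [64, 512, 4096, 32768, 262144]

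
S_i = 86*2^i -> [86, 172, 344, 688, 1376]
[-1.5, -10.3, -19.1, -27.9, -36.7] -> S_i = -1.50 + -8.80*i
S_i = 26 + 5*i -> [26, 31, 36, 41, 46]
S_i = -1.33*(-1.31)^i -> [-1.33, 1.74, -2.28, 2.99, -3.92]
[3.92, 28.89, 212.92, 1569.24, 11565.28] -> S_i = 3.92*7.37^i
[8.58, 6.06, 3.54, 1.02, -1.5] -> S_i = 8.58 + -2.52*i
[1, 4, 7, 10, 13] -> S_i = 1 + 3*i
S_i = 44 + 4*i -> [44, 48, 52, 56, 60]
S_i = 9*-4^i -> [9, -36, 144, -576, 2304]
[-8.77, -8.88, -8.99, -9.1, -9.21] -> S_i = -8.77 + -0.11*i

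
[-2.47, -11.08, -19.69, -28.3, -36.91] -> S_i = -2.47 + -8.61*i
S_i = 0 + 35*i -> [0, 35, 70, 105, 140]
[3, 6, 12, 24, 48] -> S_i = 3*2^i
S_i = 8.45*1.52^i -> [8.45, 12.84, 19.52, 29.67, 45.11]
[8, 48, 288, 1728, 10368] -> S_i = 8*6^i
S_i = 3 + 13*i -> [3, 16, 29, 42, 55]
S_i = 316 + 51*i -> [316, 367, 418, 469, 520]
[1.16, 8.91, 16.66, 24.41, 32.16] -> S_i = 1.16 + 7.75*i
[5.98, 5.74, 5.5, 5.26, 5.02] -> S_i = 5.98 + -0.24*i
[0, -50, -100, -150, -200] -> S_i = 0 + -50*i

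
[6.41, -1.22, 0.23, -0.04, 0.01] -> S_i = 6.41*(-0.19)^i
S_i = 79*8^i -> [79, 632, 5056, 40448, 323584]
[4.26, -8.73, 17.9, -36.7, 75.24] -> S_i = 4.26*(-2.05)^i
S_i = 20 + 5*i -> [20, 25, 30, 35, 40]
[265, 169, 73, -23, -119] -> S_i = 265 + -96*i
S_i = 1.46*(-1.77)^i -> [1.46, -2.58, 4.57, -8.1, 14.33]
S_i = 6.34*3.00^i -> [6.34, 19.02, 57.06, 171.18, 513.54]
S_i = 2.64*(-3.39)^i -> [2.64, -8.95, 30.34, -102.85, 348.66]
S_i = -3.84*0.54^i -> [-3.84, -2.07, -1.12, -0.6, -0.33]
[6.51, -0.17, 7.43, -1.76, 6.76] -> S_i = Random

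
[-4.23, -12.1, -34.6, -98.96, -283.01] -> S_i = -4.23*2.86^i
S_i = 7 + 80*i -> [7, 87, 167, 247, 327]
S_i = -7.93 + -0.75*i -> [-7.93, -8.68, -9.43, -10.18, -10.93]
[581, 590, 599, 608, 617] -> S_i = 581 + 9*i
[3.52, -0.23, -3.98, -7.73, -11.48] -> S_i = 3.52 + -3.75*i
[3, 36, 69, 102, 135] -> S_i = 3 + 33*i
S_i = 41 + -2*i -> [41, 39, 37, 35, 33]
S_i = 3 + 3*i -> [3, 6, 9, 12, 15]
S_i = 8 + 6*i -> [8, 14, 20, 26, 32]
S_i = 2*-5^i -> [2, -10, 50, -250, 1250]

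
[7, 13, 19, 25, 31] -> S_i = 7 + 6*i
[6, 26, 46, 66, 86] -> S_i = 6 + 20*i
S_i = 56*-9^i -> [56, -504, 4536, -40824, 367416]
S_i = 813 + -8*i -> [813, 805, 797, 789, 781]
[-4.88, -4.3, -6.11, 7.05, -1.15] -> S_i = Random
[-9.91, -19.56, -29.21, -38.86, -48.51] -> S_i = -9.91 + -9.65*i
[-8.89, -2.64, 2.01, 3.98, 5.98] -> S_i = Random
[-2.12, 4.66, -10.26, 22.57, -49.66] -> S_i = -2.12*(-2.20)^i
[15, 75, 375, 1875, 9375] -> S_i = 15*5^i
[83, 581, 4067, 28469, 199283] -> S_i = 83*7^i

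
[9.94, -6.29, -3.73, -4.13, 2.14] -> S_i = Random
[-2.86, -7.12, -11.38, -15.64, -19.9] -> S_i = -2.86 + -4.26*i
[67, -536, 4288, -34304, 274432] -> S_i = 67*-8^i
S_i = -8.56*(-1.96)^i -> [-8.56, 16.78, -32.88, 64.45, -126.33]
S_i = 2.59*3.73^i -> [2.59, 9.66, 36.03, 134.41, 501.34]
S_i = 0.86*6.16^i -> [0.86, 5.3, 32.63, 201.02, 1238.29]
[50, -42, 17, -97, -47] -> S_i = Random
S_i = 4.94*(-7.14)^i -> [4.94, -35.27, 251.84, -1798.13, 12838.66]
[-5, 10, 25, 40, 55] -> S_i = -5 + 15*i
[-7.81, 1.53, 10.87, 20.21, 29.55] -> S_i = -7.81 + 9.34*i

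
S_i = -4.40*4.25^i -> [-4.4, -18.7, -79.48, -337.77, -1435.52]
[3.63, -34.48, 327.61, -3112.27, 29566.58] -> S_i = 3.63*(-9.50)^i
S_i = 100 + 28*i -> [100, 128, 156, 184, 212]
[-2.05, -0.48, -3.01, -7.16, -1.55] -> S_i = Random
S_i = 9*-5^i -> [9, -45, 225, -1125, 5625]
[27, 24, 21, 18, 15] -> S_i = 27 + -3*i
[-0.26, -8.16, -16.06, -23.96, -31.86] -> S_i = -0.26 + -7.90*i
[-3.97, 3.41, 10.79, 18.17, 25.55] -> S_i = -3.97 + 7.38*i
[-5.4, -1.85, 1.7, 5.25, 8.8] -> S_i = -5.40 + 3.55*i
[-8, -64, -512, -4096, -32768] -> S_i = -8*8^i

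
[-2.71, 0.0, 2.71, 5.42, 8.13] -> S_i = -2.71 + 2.71*i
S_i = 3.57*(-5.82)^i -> [3.57, -20.78, 120.92, -703.78, 4096.0]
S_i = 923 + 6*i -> [923, 929, 935, 941, 947]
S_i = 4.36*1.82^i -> [4.36, 7.94, 14.44, 26.28, 47.84]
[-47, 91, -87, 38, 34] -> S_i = Random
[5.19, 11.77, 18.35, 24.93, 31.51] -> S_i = 5.19 + 6.58*i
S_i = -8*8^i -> [-8, -64, -512, -4096, -32768]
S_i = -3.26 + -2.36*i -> [-3.26, -5.62, -7.98, -10.34, -12.7]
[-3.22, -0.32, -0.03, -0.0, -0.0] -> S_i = -3.22*0.10^i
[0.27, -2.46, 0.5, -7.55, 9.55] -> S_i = Random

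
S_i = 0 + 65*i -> [0, 65, 130, 195, 260]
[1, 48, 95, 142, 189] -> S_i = 1 + 47*i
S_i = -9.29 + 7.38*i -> [-9.29, -1.91, 5.47, 12.85, 20.23]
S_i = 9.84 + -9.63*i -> [9.84, 0.21, -9.42, -19.05, -28.68]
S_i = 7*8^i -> [7, 56, 448, 3584, 28672]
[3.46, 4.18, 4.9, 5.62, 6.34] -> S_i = 3.46 + 0.72*i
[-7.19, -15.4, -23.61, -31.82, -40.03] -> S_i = -7.19 + -8.21*i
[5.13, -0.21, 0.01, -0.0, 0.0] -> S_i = 5.13*(-0.04)^i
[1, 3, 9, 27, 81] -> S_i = 1*3^i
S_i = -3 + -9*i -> [-3, -12, -21, -30, -39]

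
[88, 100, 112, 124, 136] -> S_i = 88 + 12*i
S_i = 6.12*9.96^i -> [6.12, 60.96, 607.11, 6046.85, 60226.66]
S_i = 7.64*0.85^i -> [7.64, 6.49, 5.52, 4.69, 3.99]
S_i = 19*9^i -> [19, 171, 1539, 13851, 124659]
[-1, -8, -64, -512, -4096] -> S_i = -1*8^i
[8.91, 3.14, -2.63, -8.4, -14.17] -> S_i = 8.91 + -5.77*i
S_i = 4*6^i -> [4, 24, 144, 864, 5184]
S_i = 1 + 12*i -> [1, 13, 25, 37, 49]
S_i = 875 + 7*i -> [875, 882, 889, 896, 903]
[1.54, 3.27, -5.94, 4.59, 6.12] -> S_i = Random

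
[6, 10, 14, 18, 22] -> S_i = 6 + 4*i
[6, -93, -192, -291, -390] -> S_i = 6 + -99*i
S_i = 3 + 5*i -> [3, 8, 13, 18, 23]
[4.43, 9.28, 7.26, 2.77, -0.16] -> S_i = Random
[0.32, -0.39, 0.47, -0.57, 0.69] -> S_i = 0.32*(-1.21)^i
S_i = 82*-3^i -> [82, -246, 738, -2214, 6642]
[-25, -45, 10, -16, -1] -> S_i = Random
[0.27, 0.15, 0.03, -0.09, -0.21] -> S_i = 0.27 + -0.12*i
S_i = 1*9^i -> [1, 9, 81, 729, 6561]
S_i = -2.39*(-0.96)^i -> [-2.39, 2.29, -2.2, 2.11, -2.03]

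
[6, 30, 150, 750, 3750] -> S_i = 6*5^i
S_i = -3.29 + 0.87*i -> [-3.29, -2.42, -1.55, -0.68, 0.19]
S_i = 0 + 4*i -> [0, 4, 8, 12, 16]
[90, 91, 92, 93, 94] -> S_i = 90 + 1*i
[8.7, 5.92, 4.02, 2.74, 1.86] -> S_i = 8.70*0.68^i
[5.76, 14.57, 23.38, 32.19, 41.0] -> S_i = 5.76 + 8.81*i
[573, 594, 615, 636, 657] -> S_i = 573 + 21*i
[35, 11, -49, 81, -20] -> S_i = Random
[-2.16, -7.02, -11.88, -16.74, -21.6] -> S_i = -2.16 + -4.86*i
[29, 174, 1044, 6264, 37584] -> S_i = 29*6^i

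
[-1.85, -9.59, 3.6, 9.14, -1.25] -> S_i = Random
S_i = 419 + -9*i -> [419, 410, 401, 392, 383]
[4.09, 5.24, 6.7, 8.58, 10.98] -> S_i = 4.09*1.28^i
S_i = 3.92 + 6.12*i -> [3.92, 10.04, 16.16, 22.28, 28.4]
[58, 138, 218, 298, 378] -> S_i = 58 + 80*i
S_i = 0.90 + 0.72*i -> [0.9, 1.62, 2.34, 3.06, 3.78]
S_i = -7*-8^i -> [-7, 56, -448, 3584, -28672]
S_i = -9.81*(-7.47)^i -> [-9.81, 73.28, -547.41, 4089.13, -30545.79]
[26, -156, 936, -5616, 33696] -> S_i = 26*-6^i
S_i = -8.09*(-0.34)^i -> [-8.09, 2.75, -0.94, 0.32, -0.11]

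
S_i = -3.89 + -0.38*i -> [-3.89, -4.27, -4.65, -5.03, -5.41]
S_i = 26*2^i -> [26, 52, 104, 208, 416]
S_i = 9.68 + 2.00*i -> [9.68, 11.68, 13.68, 15.68, 17.68]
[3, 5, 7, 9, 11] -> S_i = 3 + 2*i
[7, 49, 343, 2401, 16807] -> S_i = 7*7^i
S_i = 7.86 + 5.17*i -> [7.86, 13.03, 18.2, 23.37, 28.54]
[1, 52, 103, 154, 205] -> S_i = 1 + 51*i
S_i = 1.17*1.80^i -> [1.17, 2.11, 3.79, 6.82, 12.28]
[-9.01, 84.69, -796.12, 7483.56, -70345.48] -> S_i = -9.01*(-9.40)^i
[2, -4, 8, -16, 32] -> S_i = 2*-2^i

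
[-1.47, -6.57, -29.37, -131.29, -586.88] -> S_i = -1.47*4.47^i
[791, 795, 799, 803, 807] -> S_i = 791 + 4*i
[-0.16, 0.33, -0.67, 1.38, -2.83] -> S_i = -0.16*(-2.05)^i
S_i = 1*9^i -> [1, 9, 81, 729, 6561]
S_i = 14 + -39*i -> [14, -25, -64, -103, -142]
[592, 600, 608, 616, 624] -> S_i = 592 + 8*i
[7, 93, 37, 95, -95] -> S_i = Random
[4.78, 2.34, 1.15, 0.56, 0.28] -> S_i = 4.78*0.49^i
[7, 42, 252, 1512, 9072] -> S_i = 7*6^i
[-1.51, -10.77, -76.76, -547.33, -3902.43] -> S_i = -1.51*7.13^i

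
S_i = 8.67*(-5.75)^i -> [8.67, -49.85, 286.65, -1648.25, 9477.43]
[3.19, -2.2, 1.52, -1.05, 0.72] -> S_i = 3.19*(-0.69)^i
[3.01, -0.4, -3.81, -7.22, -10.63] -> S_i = 3.01 + -3.41*i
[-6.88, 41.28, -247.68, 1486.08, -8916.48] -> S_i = -6.88*(-6.00)^i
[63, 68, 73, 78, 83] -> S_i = 63 + 5*i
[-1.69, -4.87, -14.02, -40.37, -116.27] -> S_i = -1.69*2.88^i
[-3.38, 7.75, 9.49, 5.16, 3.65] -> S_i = Random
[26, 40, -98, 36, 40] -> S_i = Random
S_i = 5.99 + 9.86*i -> [5.99, 15.85, 25.71, 35.57, 45.43]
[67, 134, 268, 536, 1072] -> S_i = 67*2^i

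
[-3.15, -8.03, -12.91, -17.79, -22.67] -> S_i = -3.15 + -4.88*i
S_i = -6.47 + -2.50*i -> [-6.47, -8.97, -11.47, -13.97, -16.47]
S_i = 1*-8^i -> [1, -8, 64, -512, 4096]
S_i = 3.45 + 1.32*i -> [3.45, 4.77, 6.09, 7.41, 8.73]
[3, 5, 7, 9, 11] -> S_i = 3 + 2*i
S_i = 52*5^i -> [52, 260, 1300, 6500, 32500]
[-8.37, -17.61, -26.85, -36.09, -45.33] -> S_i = -8.37 + -9.24*i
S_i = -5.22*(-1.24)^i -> [-5.22, 6.47, -8.03, 9.95, -12.34]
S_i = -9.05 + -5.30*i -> [-9.05, -14.35, -19.65, -24.95, -30.25]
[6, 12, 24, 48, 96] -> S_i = 6*2^i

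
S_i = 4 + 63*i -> [4, 67, 130, 193, 256]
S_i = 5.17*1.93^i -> [5.17, 9.98, 19.26, 37.17, 71.73]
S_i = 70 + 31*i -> [70, 101, 132, 163, 194]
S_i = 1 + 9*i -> [1, 10, 19, 28, 37]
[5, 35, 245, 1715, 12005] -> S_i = 5*7^i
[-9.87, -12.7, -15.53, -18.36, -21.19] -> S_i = -9.87 + -2.83*i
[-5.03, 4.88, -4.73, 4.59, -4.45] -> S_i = -5.03*(-0.97)^i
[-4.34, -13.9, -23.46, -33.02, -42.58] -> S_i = -4.34 + -9.56*i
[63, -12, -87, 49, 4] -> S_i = Random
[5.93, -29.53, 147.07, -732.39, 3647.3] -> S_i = 5.93*(-4.98)^i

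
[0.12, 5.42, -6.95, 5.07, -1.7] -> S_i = Random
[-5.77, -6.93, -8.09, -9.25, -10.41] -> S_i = -5.77 + -1.16*i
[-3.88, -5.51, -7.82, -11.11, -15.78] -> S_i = -3.88*1.42^i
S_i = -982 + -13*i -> [-982, -995, -1008, -1021, -1034]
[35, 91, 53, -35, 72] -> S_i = Random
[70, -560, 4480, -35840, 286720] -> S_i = 70*-8^i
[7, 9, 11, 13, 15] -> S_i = 7 + 2*i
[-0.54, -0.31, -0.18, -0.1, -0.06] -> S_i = -0.54*0.57^i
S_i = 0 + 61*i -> [0, 61, 122, 183, 244]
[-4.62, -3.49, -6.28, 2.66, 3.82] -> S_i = Random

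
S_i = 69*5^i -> [69, 345, 1725, 8625, 43125]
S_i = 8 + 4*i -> [8, 12, 16, 20, 24]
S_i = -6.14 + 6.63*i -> [-6.14, 0.49, 7.12, 13.75, 20.38]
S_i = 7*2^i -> [7, 14, 28, 56, 112]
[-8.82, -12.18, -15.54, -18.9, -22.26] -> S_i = -8.82 + -3.36*i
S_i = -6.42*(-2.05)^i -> [-6.42, 13.16, -26.98, 55.31, -113.38]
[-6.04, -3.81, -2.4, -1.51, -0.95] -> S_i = -6.04*0.63^i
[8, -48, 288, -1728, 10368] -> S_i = 8*-6^i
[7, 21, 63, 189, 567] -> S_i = 7*3^i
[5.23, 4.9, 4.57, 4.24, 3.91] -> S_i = 5.23 + -0.33*i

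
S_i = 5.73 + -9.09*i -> [5.73, -3.36, -12.45, -21.54, -30.63]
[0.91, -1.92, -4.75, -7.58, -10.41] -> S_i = 0.91 + -2.83*i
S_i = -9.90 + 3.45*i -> [-9.9, -6.45, -3.0, 0.45, 3.9]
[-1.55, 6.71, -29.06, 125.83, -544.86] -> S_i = -1.55*(-4.33)^i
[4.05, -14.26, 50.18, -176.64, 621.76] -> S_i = 4.05*(-3.52)^i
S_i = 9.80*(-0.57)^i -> [9.8, -5.59, 3.18, -1.81, 1.03]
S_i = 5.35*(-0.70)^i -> [5.35, -3.74, 2.62, -1.84, 1.28]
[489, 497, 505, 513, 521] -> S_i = 489 + 8*i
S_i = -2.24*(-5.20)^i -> [-2.24, 11.65, -60.57, 314.96, -1637.8]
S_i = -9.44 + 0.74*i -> [-9.44, -8.7, -7.96, -7.22, -6.48]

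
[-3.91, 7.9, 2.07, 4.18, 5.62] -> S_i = Random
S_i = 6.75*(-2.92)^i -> [6.75, -19.71, 57.55, -168.06, 490.72]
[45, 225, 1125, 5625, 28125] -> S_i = 45*5^i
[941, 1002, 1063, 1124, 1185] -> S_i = 941 + 61*i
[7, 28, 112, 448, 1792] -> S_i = 7*4^i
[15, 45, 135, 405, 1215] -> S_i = 15*3^i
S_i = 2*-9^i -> [2, -18, 162, -1458, 13122]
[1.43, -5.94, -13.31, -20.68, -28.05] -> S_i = 1.43 + -7.37*i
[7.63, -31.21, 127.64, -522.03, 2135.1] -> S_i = 7.63*(-4.09)^i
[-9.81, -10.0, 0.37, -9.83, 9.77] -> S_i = Random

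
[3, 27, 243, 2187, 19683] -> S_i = 3*9^i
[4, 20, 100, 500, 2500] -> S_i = 4*5^i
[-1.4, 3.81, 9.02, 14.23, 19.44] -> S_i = -1.40 + 5.21*i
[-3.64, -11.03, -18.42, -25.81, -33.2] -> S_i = -3.64 + -7.39*i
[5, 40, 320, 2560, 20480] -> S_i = 5*8^i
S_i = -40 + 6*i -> [-40, -34, -28, -22, -16]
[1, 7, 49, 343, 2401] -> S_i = 1*7^i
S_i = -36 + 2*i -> [-36, -34, -32, -30, -28]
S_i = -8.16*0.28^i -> [-8.16, -2.28, -0.64, -0.18, -0.05]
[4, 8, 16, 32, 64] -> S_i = 4*2^i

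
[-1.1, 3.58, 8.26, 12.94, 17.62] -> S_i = -1.10 + 4.68*i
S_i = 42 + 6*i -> [42, 48, 54, 60, 66]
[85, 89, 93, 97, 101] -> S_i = 85 + 4*i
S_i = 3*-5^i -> [3, -15, 75, -375, 1875]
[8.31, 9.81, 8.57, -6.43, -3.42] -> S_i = Random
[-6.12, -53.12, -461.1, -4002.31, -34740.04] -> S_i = -6.12*8.68^i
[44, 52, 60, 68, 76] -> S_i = 44 + 8*i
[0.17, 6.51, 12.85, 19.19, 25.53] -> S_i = 0.17 + 6.34*i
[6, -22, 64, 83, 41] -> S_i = Random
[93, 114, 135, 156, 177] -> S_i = 93 + 21*i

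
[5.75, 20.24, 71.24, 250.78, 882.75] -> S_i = 5.75*3.52^i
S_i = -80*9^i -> [-80, -720, -6480, -58320, -524880]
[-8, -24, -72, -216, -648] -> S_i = -8*3^i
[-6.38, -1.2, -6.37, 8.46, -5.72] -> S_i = Random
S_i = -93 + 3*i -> [-93, -90, -87, -84, -81]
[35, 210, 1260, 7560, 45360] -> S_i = 35*6^i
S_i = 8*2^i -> [8, 16, 32, 64, 128]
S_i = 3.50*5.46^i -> [3.5, 19.11, 104.34, 569.7, 3110.56]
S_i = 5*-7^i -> [5, -35, 245, -1715, 12005]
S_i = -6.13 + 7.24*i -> [-6.13, 1.11, 8.35, 15.59, 22.83]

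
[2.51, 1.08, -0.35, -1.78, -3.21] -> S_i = 2.51 + -1.43*i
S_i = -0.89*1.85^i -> [-0.89, -1.65, -3.05, -5.64, -10.43]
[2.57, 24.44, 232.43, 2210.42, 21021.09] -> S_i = 2.57*9.51^i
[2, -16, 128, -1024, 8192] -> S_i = 2*-8^i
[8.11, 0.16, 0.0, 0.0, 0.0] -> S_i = 8.11*0.02^i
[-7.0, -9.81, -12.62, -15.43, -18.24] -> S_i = -7.00 + -2.81*i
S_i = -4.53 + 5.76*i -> [-4.53, 1.23, 6.99, 12.75, 18.51]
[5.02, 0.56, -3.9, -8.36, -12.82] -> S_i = 5.02 + -4.46*i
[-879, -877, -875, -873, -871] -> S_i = -879 + 2*i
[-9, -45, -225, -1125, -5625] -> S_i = -9*5^i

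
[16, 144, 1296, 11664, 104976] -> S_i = 16*9^i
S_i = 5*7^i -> [5, 35, 245, 1715, 12005]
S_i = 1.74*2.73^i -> [1.74, 4.75, 12.97, 35.4, 96.65]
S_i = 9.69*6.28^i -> [9.69, 60.85, 382.16, 2399.95, 15071.7]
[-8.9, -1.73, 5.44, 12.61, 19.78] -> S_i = -8.90 + 7.17*i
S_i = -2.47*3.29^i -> [-2.47, -8.13, -26.74, -87.96, -289.39]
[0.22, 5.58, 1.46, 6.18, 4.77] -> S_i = Random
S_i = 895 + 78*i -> [895, 973, 1051, 1129, 1207]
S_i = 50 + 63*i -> [50, 113, 176, 239, 302]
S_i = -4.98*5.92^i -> [-4.98, -29.48, -174.53, -1033.22, -6116.69]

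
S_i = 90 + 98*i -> [90, 188, 286, 384, 482]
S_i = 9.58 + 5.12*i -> [9.58, 14.7, 19.82, 24.94, 30.06]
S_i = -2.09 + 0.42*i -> [-2.09, -1.67, -1.25, -0.83, -0.41]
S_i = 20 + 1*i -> [20, 21, 22, 23, 24]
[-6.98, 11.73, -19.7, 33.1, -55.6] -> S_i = -6.98*(-1.68)^i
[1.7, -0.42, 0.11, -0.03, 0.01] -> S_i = 1.70*(-0.25)^i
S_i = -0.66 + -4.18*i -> [-0.66, -4.84, -9.02, -13.2, -17.38]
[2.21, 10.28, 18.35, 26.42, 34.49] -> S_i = 2.21 + 8.07*i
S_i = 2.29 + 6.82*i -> [2.29, 9.11, 15.93, 22.75, 29.57]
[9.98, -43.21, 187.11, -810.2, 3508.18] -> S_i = 9.98*(-4.33)^i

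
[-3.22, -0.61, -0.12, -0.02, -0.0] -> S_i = -3.22*0.19^i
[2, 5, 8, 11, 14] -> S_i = 2 + 3*i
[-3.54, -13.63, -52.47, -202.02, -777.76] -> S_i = -3.54*3.85^i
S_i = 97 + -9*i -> [97, 88, 79, 70, 61]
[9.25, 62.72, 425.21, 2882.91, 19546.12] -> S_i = 9.25*6.78^i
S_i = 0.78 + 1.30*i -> [0.78, 2.08, 3.38, 4.68, 5.98]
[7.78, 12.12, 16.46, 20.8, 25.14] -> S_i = 7.78 + 4.34*i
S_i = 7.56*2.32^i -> [7.56, 17.54, 40.69, 94.4, 219.01]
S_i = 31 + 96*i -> [31, 127, 223, 319, 415]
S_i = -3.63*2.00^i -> [-3.63, -7.26, -14.52, -29.04, -58.08]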